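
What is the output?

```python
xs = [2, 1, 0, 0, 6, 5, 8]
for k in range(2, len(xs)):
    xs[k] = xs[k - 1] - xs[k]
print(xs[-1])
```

-18

k=2: xs[2] = 1-0 = 1 → [2, 1, 1, 0, 6, 5, 8]
k=3: xs[3] = 1-0 = 1 → [2, 1, 1, 1, 6, 5, 8]
k=4: xs[4] = 1-6 = -5 → [2, 1, 1, 1, -5, 5, 8]
k=5: xs[5] = (-5)-5 = -10 → [2, 1, 1, 1, -5, -10, 8]
k=6: xs[6] = (-10)-8 = -18 → [2, 1, 1, 1, -5, -10, -18]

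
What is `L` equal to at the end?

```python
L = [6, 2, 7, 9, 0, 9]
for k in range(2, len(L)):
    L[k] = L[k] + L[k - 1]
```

[6, 2, 9, 18, 18, 27]

k=2: L[2] = 7+2 = 9 → [6, 2, 9, 9, 0, 9]
k=3: L[3] = 9+9 = 18 → [6, 2, 9, 18, 0, 9]
k=4: L[4] = 0+18 = 18 → [6, 2, 9, 18, 18, 9]
k=5: L[5] = 9+18 = 27 → [6, 2, 9, 18, 18, 27]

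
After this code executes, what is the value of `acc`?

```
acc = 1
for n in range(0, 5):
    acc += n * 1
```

n=0: acc = 1+0*1 = 1
n=1: acc = 1+1*1 = 2
n=2: acc = 2+2*1 = 4
n=3: acc = 4+3*1 = 7
n=4: acc = 7+4*1 = 11

11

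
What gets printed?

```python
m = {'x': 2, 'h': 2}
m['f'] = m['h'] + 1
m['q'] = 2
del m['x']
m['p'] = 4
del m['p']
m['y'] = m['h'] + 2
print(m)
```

{'h': 2, 'f': 3, 'q': 2, 'y': 4}

m['f'] = m['h']+1 = 3 → {'x': 2, 'h': 2, 'f': 3}
m['q'] = 2 → {'x': 2, 'h': 2, 'f': 3, 'q': 2}
del 'x' → {'h': 2, 'f': 3, 'q': 2}
m['p'] = 4 → {'h': 2, 'f': 3, 'q': 2, 'p': 4}
del 'p' → {'h': 2, 'f': 3, 'q': 2}
m['y'] = m['h']+2 = 4 → {'h': 2, 'f': 3, 'q': 2, 'y': 4}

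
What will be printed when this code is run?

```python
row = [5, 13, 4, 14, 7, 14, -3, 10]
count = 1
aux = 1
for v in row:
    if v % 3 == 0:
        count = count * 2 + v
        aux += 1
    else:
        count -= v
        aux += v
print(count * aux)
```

-8625

v=5: not %3==0, count = 1-5 = -4; aux=6
v=13: not %3==0, count = (-4)-13 = -17; aux=19
v=4: not %3==0, count = (-17)-4 = -21; aux=23
v=14: not %3==0, count = (-21)-14 = -35; aux=37
v=7: not %3==0, count = (-35)-7 = -42; aux=44
v=14: not %3==0, count = (-42)-14 = -56; aux=58
v=-3: %3==0, count = (-56)*2+(-3) = -115; aux=59
v=10: not %3==0, count = (-115)-10 = -125; aux=69
count*aux = (-125)*69 = -8625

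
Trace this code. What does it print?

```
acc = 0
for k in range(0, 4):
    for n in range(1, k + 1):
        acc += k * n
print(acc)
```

25

k=1,n=1: acc = 0+1 = 1
k=2,n=1: acc = 1+2 = 3
k=2,n=2: acc = 3+4 = 7
k=3,n=1: acc = 7+3 = 10
k=3,n=2: acc = 10+6 = 16
k=3,n=3: acc = 16+9 = 25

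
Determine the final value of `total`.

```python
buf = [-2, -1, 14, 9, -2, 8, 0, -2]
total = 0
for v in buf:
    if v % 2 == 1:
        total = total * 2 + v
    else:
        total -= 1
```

-3

v=-2: not odd, total = 0-1 = -1
v=-1: odd, total = (-1)*2+(-1) = -3
v=14: not odd, total = (-3)-1 = -4
v=9: odd, total = (-4)*2+9 = 1
v=-2: not odd, total = 1-1 = 0
v=8: not odd, total = 0-1 = -1
v=0: not odd, total = (-1)-1 = -2
v=-2: not odd, total = (-2)-1 = -3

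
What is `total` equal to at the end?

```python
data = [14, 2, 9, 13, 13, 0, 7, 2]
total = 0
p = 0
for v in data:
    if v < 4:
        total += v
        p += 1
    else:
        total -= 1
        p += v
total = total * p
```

v=14: not <4, total = 0-1 = -1; p=14
v=2: <4, total = (-1)+2 = 1; p=15
v=9: not <4, total = 1-1 = 0; p=24
v=13: not <4, total = 0-1 = -1; p=37
v=13: not <4, total = (-1)-1 = -2; p=50
v=0: <4, total = (-2)+0 = -2; p=51
v=7: not <4, total = (-2)-1 = -3; p=58
v=2: <4, total = (-3)+2 = -1; p=59
total*p = (-1)*59 = -59

-59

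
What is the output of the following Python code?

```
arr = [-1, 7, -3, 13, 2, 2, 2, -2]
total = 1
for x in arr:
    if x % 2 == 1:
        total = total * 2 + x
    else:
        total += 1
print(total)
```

x=-1: odd, total = 1*2+(-1) = 1
x=7: odd, total = 1*2+7 = 9
x=-3: odd, total = 9*2+(-3) = 15
x=13: odd, total = 15*2+13 = 43
x=2: not odd, total = 43+1 = 44
x=2: not odd, total = 44+1 = 45
x=2: not odd, total = 45+1 = 46
x=-2: not odd, total = 46+1 = 47

47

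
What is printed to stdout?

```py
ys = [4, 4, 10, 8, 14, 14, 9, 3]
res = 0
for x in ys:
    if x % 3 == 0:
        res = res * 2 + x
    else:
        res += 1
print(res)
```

45

x=4: not %3==0, res = 0+1 = 1
x=4: not %3==0, res = 1+1 = 2
x=10: not %3==0, res = 2+1 = 3
x=8: not %3==0, res = 3+1 = 4
x=14: not %3==0, res = 4+1 = 5
x=14: not %3==0, res = 5+1 = 6
x=9: %3==0, res = 6*2+9 = 21
x=3: %3==0, res = 21*2+3 = 45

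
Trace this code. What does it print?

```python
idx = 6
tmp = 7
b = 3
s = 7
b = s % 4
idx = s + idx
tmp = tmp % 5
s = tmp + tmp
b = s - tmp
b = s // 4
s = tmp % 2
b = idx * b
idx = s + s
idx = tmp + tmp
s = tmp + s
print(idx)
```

4

b = 7%4 = 3
idx = 7+6 = 13
tmp = 7%5 = 2
s = 2+2 = 4
b = 4-2 = 2
b = 4//4 = 1
s = 2%2 = 0
b = 13*1 = 13
idx = 0+0 = 0
idx = 2+2 = 4
s = 2+0 = 2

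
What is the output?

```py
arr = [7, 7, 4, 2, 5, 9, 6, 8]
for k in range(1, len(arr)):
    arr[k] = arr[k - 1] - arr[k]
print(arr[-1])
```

k=1: arr[1] = 7-7 = 0 → [7, 0, 4, 2, 5, 9, 6, 8]
k=2: arr[2] = 0-4 = -4 → [7, 0, -4, 2, 5, 9, 6, 8]
k=3: arr[3] = (-4)-2 = -6 → [7, 0, -4, -6, 5, 9, 6, 8]
k=4: arr[4] = (-6)-5 = -11 → [7, 0, -4, -6, -11, 9, 6, 8]
k=5: arr[5] = (-11)-9 = -20 → [7, 0, -4, -6, -11, -20, 6, 8]
k=6: arr[6] = (-20)-6 = -26 → [7, 0, -4, -6, -11, -20, -26, 8]
k=7: arr[7] = (-26)-8 = -34 → [7, 0, -4, -6, -11, -20, -26, -34]

-34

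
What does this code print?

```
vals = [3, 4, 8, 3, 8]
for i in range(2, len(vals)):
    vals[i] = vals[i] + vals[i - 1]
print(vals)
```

[3, 4, 12, 15, 23]

i=2: vals[2] = 8+4 = 12 → [3, 4, 12, 3, 8]
i=3: vals[3] = 3+12 = 15 → [3, 4, 12, 15, 8]
i=4: vals[4] = 8+15 = 23 → [3, 4, 12, 15, 23]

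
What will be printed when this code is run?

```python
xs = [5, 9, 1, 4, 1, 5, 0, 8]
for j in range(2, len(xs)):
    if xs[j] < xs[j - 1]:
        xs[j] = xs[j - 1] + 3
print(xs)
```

j=2: 1<9, xs[2] = 9+3 = 12 → [5, 9, 12, 4, 1, 5, 0, 8]
j=3: 4<12, xs[3] = 12+3 = 15 → [5, 9, 12, 15, 1, 5, 0, 8]
j=4: 1<15, xs[4] = 15+3 = 18 → [5, 9, 12, 15, 18, 5, 0, 8]
j=5: 5<18, xs[5] = 18+3 = 21 → [5, 9, 12, 15, 18, 21, 0, 8]
j=6: 0<21, xs[6] = 21+3 = 24 → [5, 9, 12, 15, 18, 21, 24, 8]
j=7: 8<24, xs[7] = 24+3 = 27 → [5, 9, 12, 15, 18, 21, 24, 27]

[5, 9, 12, 15, 18, 21, 24, 27]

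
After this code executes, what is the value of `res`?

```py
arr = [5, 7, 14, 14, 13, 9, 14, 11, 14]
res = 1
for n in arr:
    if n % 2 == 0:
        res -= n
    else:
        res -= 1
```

n=5: not even, res = 1-1 = 0
n=7: not even, res = 0-1 = -1
n=14: even, res = (-1)-14 = -15
n=14: even, res = (-15)-14 = -29
n=13: not even, res = (-29)-1 = -30
n=9: not even, res = (-30)-1 = -31
n=14: even, res = (-31)-14 = -45
n=11: not even, res = (-45)-1 = -46
n=14: even, res = (-46)-14 = -60

-60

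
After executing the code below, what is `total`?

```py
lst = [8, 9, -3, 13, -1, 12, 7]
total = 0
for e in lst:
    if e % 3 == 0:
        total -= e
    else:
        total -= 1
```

-22

e=8: not %3==0, total = 0-1 = -1
e=9: %3==0, total = (-1)-9 = -10
e=-3: %3==0, total = (-10)-(-3) = -7
e=13: not %3==0, total = (-7)-1 = -8
e=-1: not %3==0, total = (-8)-1 = -9
e=12: %3==0, total = (-9)-12 = -21
e=7: not %3==0, total = (-21)-1 = -22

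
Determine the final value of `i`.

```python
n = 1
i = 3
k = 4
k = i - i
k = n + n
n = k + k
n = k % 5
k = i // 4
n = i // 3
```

k = 3-3 = 0
k = 1+1 = 2
n = 2+2 = 4
n = 2%5 = 2
k = 3//4 = 0
n = 3//3 = 1

3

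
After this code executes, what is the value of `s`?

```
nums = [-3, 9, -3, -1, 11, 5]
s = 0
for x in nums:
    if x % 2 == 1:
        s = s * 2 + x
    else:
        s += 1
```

x=-3: odd, s = 0*2+(-3) = -3
x=9: odd, s = (-3)*2+9 = 3
x=-3: odd, s = 3*2+(-3) = 3
x=-1: odd, s = 3*2+(-1) = 5
x=11: odd, s = 5*2+11 = 21
x=5: odd, s = 21*2+5 = 47

47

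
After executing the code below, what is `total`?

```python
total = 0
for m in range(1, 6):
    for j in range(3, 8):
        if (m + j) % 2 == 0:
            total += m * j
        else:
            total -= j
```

m=1,j=3: even sum, total = 0+3 = 3
m=1,j=4: odd sum, total = 3-4 = -1
m=1,j=5: even sum, total = (-1)+5 = 4
m=1,j=6: odd sum, total = 4-6 = -2
m=1,j=7: even sum, total = (-2)+7 = 5
m=2,j=3: odd sum, total = 5-3 = 2
m=2,j=4: even sum, total = 2+8 = 10
m=2,j=5: odd sum, total = 10-5 = 5
m=2,j=6: even sum, total = 5+12 = 17
m=2,j=7: odd sum, total = 17-7 = 10
m=3,j=3: even sum, total = 10+9 = 19
m=3,j=4: odd sum, total = 19-4 = 15
m=3,j=5: even sum, total = 15+15 = 30
m=3,j=6: odd sum, total = 30-6 = 24
m=3,j=7: even sum, total = 24+21 = 45
m=4,j=3: odd sum, total = 45-3 = 42
m=4,j=4: even sum, total = 42+16 = 58
m=4,j=5: odd sum, total = 58-5 = 53
m=4,j=6: even sum, total = 53+24 = 77
m=4,j=7: odd sum, total = 77-7 = 70
m=5,j=3: even sum, total = 70+15 = 85
m=5,j=4: odd sum, total = 85-4 = 81
m=5,j=5: even sum, total = 81+25 = 106
m=5,j=6: odd sum, total = 106-6 = 100
m=5,j=7: even sum, total = 100+35 = 135

135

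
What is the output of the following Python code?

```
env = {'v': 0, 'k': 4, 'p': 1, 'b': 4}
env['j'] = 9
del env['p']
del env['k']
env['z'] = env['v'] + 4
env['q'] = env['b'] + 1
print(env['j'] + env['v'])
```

9

env['j'] = 9 → {'v': 0, 'k': 4, 'p': 1, 'b': 4, 'j': 9}
del 'p' → {'v': 0, 'k': 4, 'b': 4, 'j': 9}
del 'k' → {'v': 0, 'b': 4, 'j': 9}
env['z'] = env['v']+4 = 4 → {'v': 0, 'b': 4, 'j': 9, 'z': 4}
env['q'] = env['b']+1 = 5 → {'v': 0, 'b': 4, 'j': 9, 'z': 4, 'q': 5}
env['j']+env['v'] = 9+0 = 9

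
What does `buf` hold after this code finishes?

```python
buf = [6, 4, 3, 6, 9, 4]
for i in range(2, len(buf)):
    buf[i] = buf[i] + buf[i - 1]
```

[6, 4, 7, 13, 22, 26]

i=2: buf[2] = 3+4 = 7 → [6, 4, 7, 6, 9, 4]
i=3: buf[3] = 6+7 = 13 → [6, 4, 7, 13, 9, 4]
i=4: buf[4] = 9+13 = 22 → [6, 4, 7, 13, 22, 4]
i=5: buf[5] = 4+22 = 26 → [6, 4, 7, 13, 22, 26]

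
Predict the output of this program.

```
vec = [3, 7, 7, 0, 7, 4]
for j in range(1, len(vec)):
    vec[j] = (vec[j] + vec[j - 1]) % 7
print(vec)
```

[3, 3, 3, 3, 3, 0]

j=1: vec[1] = (7+3)%7 = 3 → [3, 3, 7, 0, 7, 4]
j=2: vec[2] = (7+3)%7 = 3 → [3, 3, 3, 0, 7, 4]
j=3: vec[3] = (0+3)%7 = 3 → [3, 3, 3, 3, 7, 4]
j=4: vec[4] = (7+3)%7 = 3 → [3, 3, 3, 3, 3, 4]
j=5: vec[5] = (4+3)%7 = 0 → [3, 3, 3, 3, 3, 0]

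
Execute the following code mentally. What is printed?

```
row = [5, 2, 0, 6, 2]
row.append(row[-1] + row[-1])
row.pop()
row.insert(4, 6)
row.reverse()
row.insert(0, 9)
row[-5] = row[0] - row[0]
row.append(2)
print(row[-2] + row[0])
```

append row[-1]+row[-1] = 2+2 = 4 → [5, 2, 0, 6, 2, 4]
pop() removes 4 → [5, 2, 0, 6, 2]
insert 6 at 4 → [5, 2, 0, 6, 6, 2]
reverse → [2, 6, 6, 0, 2, 5]
insert 9 at 0 → [9, 2, 6, 6, 0, 2, 5]
row[-5] = row[0]-row[0] = 9-9 = 0 → [9, 2, 0, 6, 0, 2, 5]
append 2 → [9, 2, 0, 6, 0, 2, 5, 2]
row[-2]+row[0] = 5+9 = 14

14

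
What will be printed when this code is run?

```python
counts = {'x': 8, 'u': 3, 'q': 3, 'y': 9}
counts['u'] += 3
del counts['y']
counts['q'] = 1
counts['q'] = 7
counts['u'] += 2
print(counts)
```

{'x': 8, 'u': 8, 'q': 7}

counts['u'] = 3+3 = 6 → {'x': 8, 'u': 6, 'q': 3, 'y': 9}
del 'y' → {'x': 8, 'u': 6, 'q': 3}
counts['q'] = 1 → {'x': 8, 'u': 6, 'q': 1}
counts['q'] = 7 → {'x': 8, 'u': 6, 'q': 7}
counts['u'] = 6+2 = 8 → {'x': 8, 'u': 8, 'q': 7}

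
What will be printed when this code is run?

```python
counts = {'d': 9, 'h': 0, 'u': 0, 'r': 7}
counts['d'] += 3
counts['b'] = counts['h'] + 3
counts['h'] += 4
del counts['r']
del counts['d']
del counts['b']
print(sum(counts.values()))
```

4

counts['d'] = 9+3 = 12 → {'d': 12, 'h': 0, 'u': 0, 'r': 7}
counts['b'] = counts['h']+3 = 3 → {'d': 12, 'h': 0, 'u': 0, 'r': 7, 'b': 3}
counts['h'] = 0+4 = 4 → {'d': 12, 'h': 4, 'u': 0, 'r': 7, 'b': 3}
del 'r' → {'d': 12, 'h': 4, 'u': 0, 'b': 3}
del 'd' → {'h': 4, 'u': 0, 'b': 3}
del 'b' → {'h': 4, 'u': 0}
sum of values = 4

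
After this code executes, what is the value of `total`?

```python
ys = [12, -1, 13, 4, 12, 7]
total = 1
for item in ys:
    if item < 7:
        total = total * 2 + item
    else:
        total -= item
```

item=12: not <7, total = 1-12 = -11
item=-1: <7, total = (-11)*2+(-1) = -23
item=13: not <7, total = (-23)-13 = -36
item=4: <7, total = (-36)*2+4 = -68
item=12: not <7, total = (-68)-12 = -80
item=7: not <7, total = (-80)-7 = -87

-87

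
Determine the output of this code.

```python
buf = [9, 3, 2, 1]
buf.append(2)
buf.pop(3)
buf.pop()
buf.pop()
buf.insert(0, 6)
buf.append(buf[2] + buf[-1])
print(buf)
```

[6, 9, 3, 6]

append 2 → [9, 3, 2, 1, 2]
pop(3) removes 1 → [9, 3, 2, 2]
pop() removes 2 → [9, 3, 2]
pop() removes 2 → [9, 3]
insert 6 at 0 → [6, 9, 3]
append buf[2]+buf[-1] = 3+3 = 6 → [6, 9, 3, 6]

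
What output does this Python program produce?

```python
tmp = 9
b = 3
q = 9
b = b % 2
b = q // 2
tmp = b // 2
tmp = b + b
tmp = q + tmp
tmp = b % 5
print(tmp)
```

4

b = 3%2 = 1
b = 9//2 = 4
tmp = 4//2 = 2
tmp = 4+4 = 8
tmp = 9+8 = 17
tmp = 4%5 = 4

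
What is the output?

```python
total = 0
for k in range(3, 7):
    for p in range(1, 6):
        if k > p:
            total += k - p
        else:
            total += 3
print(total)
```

k=3,p=1: 3>1, total = 0+2 = 2
k=3,p=2: 3>2, total = 2+1 = 3
k=3,p=3: not 3>3, total = 3+3 = 6
k=3,p=4: not 3>4, total = 6+3 = 9
k=3,p=5: not 3>5, total = 9+3 = 12
k=4,p=1: 4>1, total = 12+3 = 15
k=4,p=2: 4>2, total = 15+2 = 17
k=4,p=3: 4>3, total = 17+1 = 18
k=4,p=4: not 4>4, total = 18+3 = 21
k=4,p=5: not 4>5, total = 21+3 = 24
k=5,p=1: 5>1, total = 24+4 = 28
k=5,p=2: 5>2, total = 28+3 = 31
k=5,p=3: 5>3, total = 31+2 = 33
k=5,p=4: 5>4, total = 33+1 = 34
k=5,p=5: not 5>5, total = 34+3 = 37
k=6,p=1: 6>1, total = 37+5 = 42
k=6,p=2: 6>2, total = 42+4 = 46
k=6,p=3: 6>3, total = 46+3 = 49
k=6,p=4: 6>4, total = 49+2 = 51
k=6,p=5: 6>5, total = 51+1 = 52

52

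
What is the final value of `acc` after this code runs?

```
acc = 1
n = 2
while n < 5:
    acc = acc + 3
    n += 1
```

10

n=2: acc = 1+3 = 4
n=3: acc = 4+3 = 7
n=4: acc = 7+3 = 10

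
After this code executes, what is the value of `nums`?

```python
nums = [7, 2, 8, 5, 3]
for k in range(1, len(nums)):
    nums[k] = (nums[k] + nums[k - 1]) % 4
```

k=1: nums[1] = (2+7)%4 = 1 → [7, 1, 8, 5, 3]
k=2: nums[2] = (8+1)%4 = 1 → [7, 1, 1, 5, 3]
k=3: nums[3] = (5+1)%4 = 2 → [7, 1, 1, 2, 3]
k=4: nums[4] = (3+2)%4 = 1 → [7, 1, 1, 2, 1]

[7, 1, 1, 2, 1]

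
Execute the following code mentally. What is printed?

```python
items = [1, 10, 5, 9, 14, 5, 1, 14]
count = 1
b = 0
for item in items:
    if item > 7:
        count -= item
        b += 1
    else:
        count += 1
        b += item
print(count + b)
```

-26

item=1: not >7, count = 1+1 = 2; b=1
item=10: >7, count = 2-10 = -8; b=2
item=5: not >7, count = (-8)+1 = -7; b=7
item=9: >7, count = (-7)-9 = -16; b=8
item=14: >7, count = (-16)-14 = -30; b=9
item=5: not >7, count = (-30)+1 = -29; b=14
item=1: not >7, count = (-29)+1 = -28; b=15
item=14: >7, count = (-28)-14 = -42; b=16
count+b = (-42)+16 = -26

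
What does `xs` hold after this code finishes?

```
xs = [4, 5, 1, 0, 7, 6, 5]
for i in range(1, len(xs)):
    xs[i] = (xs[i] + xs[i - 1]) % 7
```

i=1: xs[1] = (5+4)%7 = 2 → [4, 2, 1, 0, 7, 6, 5]
i=2: xs[2] = (1+2)%7 = 3 → [4, 2, 3, 0, 7, 6, 5]
i=3: xs[3] = (0+3)%7 = 3 → [4, 2, 3, 3, 7, 6, 5]
i=4: xs[4] = (7+3)%7 = 3 → [4, 2, 3, 3, 3, 6, 5]
i=5: xs[5] = (6+3)%7 = 2 → [4, 2, 3, 3, 3, 2, 5]
i=6: xs[6] = (5+2)%7 = 0 → [4, 2, 3, 3, 3, 2, 0]

[4, 2, 3, 3, 3, 2, 0]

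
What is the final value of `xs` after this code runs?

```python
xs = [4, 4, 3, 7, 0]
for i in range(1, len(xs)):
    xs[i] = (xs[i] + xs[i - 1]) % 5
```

i=1: xs[1] = (4+4)%5 = 3 → [4, 3, 3, 7, 0]
i=2: xs[2] = (3+3)%5 = 1 → [4, 3, 1, 7, 0]
i=3: xs[3] = (7+1)%5 = 3 → [4, 3, 1, 3, 0]
i=4: xs[4] = (0+3)%5 = 3 → [4, 3, 1, 3, 3]

[4, 3, 1, 3, 3]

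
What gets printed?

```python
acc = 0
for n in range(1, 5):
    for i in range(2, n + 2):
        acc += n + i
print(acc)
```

n=1,i=2: acc = 0+3 = 3
n=2,i=2: acc = 3+4 = 7
n=2,i=3: acc = 7+5 = 12
n=3,i=2: acc = 12+5 = 17
n=3,i=3: acc = 17+6 = 23
n=3,i=4: acc = 23+7 = 30
n=4,i=2: acc = 30+6 = 36
n=4,i=3: acc = 36+7 = 43
n=4,i=4: acc = 43+8 = 51
n=4,i=5: acc = 51+9 = 60

60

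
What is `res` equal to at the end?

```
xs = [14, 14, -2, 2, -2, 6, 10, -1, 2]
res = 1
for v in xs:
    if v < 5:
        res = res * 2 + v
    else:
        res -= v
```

v=14: not <5, res = 1-14 = -13
v=14: not <5, res = (-13)-14 = -27
v=-2: <5, res = (-27)*2+(-2) = -56
v=2: <5, res = (-56)*2+2 = -110
v=-2: <5, res = (-110)*2+(-2) = -222
v=6: not <5, res = (-222)-6 = -228
v=10: not <5, res = (-228)-10 = -238
v=-1: <5, res = (-238)*2+(-1) = -477
v=2: <5, res = (-477)*2+2 = -952

-952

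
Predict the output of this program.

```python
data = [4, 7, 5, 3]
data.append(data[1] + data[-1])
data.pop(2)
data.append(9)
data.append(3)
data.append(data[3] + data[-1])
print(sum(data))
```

append data[1]+data[-1] = 7+3 = 10 → [4, 7, 5, 3, 10]
pop(2) removes 5 → [4, 7, 3, 10]
append 9 → [4, 7, 3, 10, 9]
append 3 → [4, 7, 3, 10, 9, 3]
append data[3]+data[-1] = 10+3 = 13 → [4, 7, 3, 10, 9, 3, 13]
sum = 49

49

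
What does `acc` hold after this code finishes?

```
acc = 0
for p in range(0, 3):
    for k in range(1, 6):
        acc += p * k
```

p=0,k=1: acc = 0+0 = 0
p=0,k=2: acc = 0+0 = 0
p=0,k=3: acc = 0+0 = 0
p=0,k=4: acc = 0+0 = 0
p=0,k=5: acc = 0+0 = 0
p=1,k=1: acc = 0+1 = 1
p=1,k=2: acc = 1+2 = 3
p=1,k=3: acc = 3+3 = 6
p=1,k=4: acc = 6+4 = 10
p=1,k=5: acc = 10+5 = 15
p=2,k=1: acc = 15+2 = 17
p=2,k=2: acc = 17+4 = 21
p=2,k=3: acc = 21+6 = 27
p=2,k=4: acc = 27+8 = 35
p=2,k=5: acc = 35+10 = 45

45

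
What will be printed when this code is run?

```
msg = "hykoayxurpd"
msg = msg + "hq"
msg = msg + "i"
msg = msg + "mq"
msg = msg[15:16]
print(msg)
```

q

+ 'hq' → 'hykoayxurpdhq'
+ 'i' → 'hykoayxurpdhqi'
+ 'mq' → 'hykoayxurpdhqimq'
slice [15:16] → 'q'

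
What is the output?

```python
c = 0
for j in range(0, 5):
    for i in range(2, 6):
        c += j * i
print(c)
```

140

j=0,i=2: c = 0+0 = 0
j=0,i=3: c = 0+0 = 0
j=0,i=4: c = 0+0 = 0
j=0,i=5: c = 0+0 = 0
j=1,i=2: c = 0+2 = 2
j=1,i=3: c = 2+3 = 5
j=1,i=4: c = 5+4 = 9
j=1,i=5: c = 9+5 = 14
j=2,i=2: c = 14+4 = 18
j=2,i=3: c = 18+6 = 24
j=2,i=4: c = 24+8 = 32
j=2,i=5: c = 32+10 = 42
j=3,i=2: c = 42+6 = 48
j=3,i=3: c = 48+9 = 57
j=3,i=4: c = 57+12 = 69
j=3,i=5: c = 69+15 = 84
j=4,i=2: c = 84+8 = 92
j=4,i=3: c = 92+12 = 104
j=4,i=4: c = 104+16 = 120
j=4,i=5: c = 120+20 = 140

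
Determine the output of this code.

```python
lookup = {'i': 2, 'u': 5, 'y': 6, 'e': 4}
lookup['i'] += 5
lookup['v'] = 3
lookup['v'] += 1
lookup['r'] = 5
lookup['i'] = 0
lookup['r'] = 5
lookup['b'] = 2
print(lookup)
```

{'i': 0, 'u': 5, 'y': 6, 'e': 4, 'v': 4, 'r': 5, 'b': 2}

lookup['i'] = 2+5 = 7 → {'i': 7, 'u': 5, 'y': 6, 'e': 4}
lookup['v'] = 3 → {'i': 7, 'u': 5, 'y': 6, 'e': 4, 'v': 3}
lookup['v'] = 3+1 = 4 → {'i': 7, 'u': 5, 'y': 6, 'e': 4, 'v': 4}
lookup['r'] = 5 → {'i': 7, 'u': 5, 'y': 6, 'e': 4, 'v': 4, 'r': 5}
lookup['i'] = 0 → {'i': 0, 'u': 5, 'y': 6, 'e': 4, 'v': 4, 'r': 5}
lookup['r'] = 5 → {'i': 0, 'u': 5, 'y': 6, 'e': 4, 'v': 4, 'r': 5}
lookup['b'] = 2 → {'i': 0, 'u': 5, 'y': 6, 'e': 4, 'v': 4, 'r': 5, 'b': 2}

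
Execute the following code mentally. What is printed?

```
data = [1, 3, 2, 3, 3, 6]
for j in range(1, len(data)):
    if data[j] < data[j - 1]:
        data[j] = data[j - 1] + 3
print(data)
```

j=1: 3>=1, unchanged → [1, 3, 2, 3, 3, 6]
j=2: 2<3, data[2] = 3+3 = 6 → [1, 3, 6, 3, 3, 6]
j=3: 3<6, data[3] = 6+3 = 9 → [1, 3, 6, 9, 3, 6]
j=4: 3<9, data[4] = 9+3 = 12 → [1, 3, 6, 9, 12, 6]
j=5: 6<12, data[5] = 12+3 = 15 → [1, 3, 6, 9, 12, 15]

[1, 3, 6, 9, 12, 15]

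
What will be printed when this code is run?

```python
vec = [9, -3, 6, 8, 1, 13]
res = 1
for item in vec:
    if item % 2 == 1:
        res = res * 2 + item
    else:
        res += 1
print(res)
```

99

item=9: odd, res = 1*2+9 = 11
item=-3: odd, res = 11*2+(-3) = 19
item=6: not odd, res = 19+1 = 20
item=8: not odd, res = 20+1 = 21
item=1: odd, res = 21*2+1 = 43
item=13: odd, res = 43*2+13 = 99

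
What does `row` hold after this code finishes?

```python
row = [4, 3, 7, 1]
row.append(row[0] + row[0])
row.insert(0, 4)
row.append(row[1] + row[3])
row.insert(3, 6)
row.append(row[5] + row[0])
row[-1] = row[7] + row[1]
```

[4, 4, 3, 6, 7, 1, 8, 11, 15]

append row[0]+row[0] = 4+4 = 8 → [4, 3, 7, 1, 8]
insert 4 at 0 → [4, 4, 3, 7, 1, 8]
append row[1]+row[3] = 4+7 = 11 → [4, 4, 3, 7, 1, 8, 11]
insert 6 at 3 → [4, 4, 3, 6, 7, 1, 8, 11]
append row[5]+row[0] = 1+4 = 5 → [4, 4, 3, 6, 7, 1, 8, 11, 5]
row[-1] = row[7]+row[1] = 11+4 = 15 → [4, 4, 3, 6, 7, 1, 8, 11, 15]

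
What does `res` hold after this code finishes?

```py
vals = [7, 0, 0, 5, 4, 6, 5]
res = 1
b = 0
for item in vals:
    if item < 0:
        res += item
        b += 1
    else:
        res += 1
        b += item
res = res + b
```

35

item=7: not <0, res = 1+1 = 2; b=7
item=0: not <0, res = 2+1 = 3; b=7
item=0: not <0, res = 3+1 = 4; b=7
item=5: not <0, res = 4+1 = 5; b=12
item=4: not <0, res = 5+1 = 6; b=16
item=6: not <0, res = 6+1 = 7; b=22
item=5: not <0, res = 7+1 = 8; b=27
res+b = 8+27 = 35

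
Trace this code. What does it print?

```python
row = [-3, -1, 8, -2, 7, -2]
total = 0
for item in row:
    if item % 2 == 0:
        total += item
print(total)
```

4

item=-3: not even
item=-1: not even
item=8: even, total = 0+8 = 8
item=-2: even, total = 8+(-2) = 6
item=7: not even
item=-2: even, total = 6+(-2) = 4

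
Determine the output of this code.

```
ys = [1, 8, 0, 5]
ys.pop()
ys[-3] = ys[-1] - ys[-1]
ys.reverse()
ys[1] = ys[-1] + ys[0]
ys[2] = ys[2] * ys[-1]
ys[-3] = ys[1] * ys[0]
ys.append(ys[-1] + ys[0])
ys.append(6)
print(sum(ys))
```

6

pop() removes 5 → [1, 8, 0]
ys[-3] = ys[-1]-ys[-1] = 0-0 = 0 → [0, 8, 0]
reverse → [0, 8, 0]
ys[1] = ys[-1]+ys[0] = 0+0 = 0 → [0, 0, 0]
ys[2] = ys[2]*ys[-1] = 0*0 = 0 → [0, 0, 0]
ys[-3] = ys[1]*ys[0] = 0*0 = 0 → [0, 0, 0]
append ys[-1]+ys[0] = 0+0 = 0 → [0, 0, 0, 0]
append 6 → [0, 0, 0, 0, 6]
sum = 6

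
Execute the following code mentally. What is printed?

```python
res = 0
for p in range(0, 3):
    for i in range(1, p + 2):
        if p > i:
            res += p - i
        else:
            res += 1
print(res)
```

6

p=0,i=1: not 0>1, res = 0+1 = 1
p=1,i=1: not 1>1, res = 1+1 = 2
p=1,i=2: not 1>2, res = 2+1 = 3
p=2,i=1: 2>1, res = 3+1 = 4
p=2,i=2: not 2>2, res = 4+1 = 5
p=2,i=3: not 2>3, res = 5+1 = 6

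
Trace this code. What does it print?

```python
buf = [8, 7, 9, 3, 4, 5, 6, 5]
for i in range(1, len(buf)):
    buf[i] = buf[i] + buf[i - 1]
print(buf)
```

[8, 15, 24, 27, 31, 36, 42, 47]

i=1: buf[1] = 7+8 = 15 → [8, 15, 9, 3, 4, 5, 6, 5]
i=2: buf[2] = 9+15 = 24 → [8, 15, 24, 3, 4, 5, 6, 5]
i=3: buf[3] = 3+24 = 27 → [8, 15, 24, 27, 4, 5, 6, 5]
i=4: buf[4] = 4+27 = 31 → [8, 15, 24, 27, 31, 5, 6, 5]
i=5: buf[5] = 5+31 = 36 → [8, 15, 24, 27, 31, 36, 6, 5]
i=6: buf[6] = 6+36 = 42 → [8, 15, 24, 27, 31, 36, 42, 5]
i=7: buf[7] = 5+42 = 47 → [8, 15, 24, 27, 31, 36, 42, 47]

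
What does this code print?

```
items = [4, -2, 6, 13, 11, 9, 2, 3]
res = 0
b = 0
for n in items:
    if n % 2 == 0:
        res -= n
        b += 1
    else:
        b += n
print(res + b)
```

n=4: even, res = 0-4 = -4; b=1
n=-2: even, res = (-4)-(-2) = -2; b=2
n=6: even, res = (-2)-6 = -8; b=3
n=13: not even; b=16
n=11: not even; b=27
n=9: not even; b=36
n=2: even, res = (-8)-2 = -10; b=37
n=3: not even; b=40
res+b = (-10)+40 = 30

30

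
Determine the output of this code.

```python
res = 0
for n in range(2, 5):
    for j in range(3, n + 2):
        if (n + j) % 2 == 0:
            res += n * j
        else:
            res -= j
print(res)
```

10

n=2,j=3: odd sum, res = 0-3 = -3
n=3,j=3: even sum, res = (-3)+9 = 6
n=3,j=4: odd sum, res = 6-4 = 2
n=4,j=3: odd sum, res = 2-3 = -1
n=4,j=4: even sum, res = (-1)+16 = 15
n=4,j=5: odd sum, res = 15-5 = 10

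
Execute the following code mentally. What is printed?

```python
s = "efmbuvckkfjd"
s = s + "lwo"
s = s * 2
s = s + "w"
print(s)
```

+ 'lwo' → 'efmbuvckkfjdlwo'
repeat ×2 → 'efmbuvckkfjdlwoefmbuvckkfjdlwo'
+ 'w' → 'efmbuvckkfjdlwoefmbuvckkfjdlwow'

efmbuvckkfjdlwoefmbuvckkfjdlwow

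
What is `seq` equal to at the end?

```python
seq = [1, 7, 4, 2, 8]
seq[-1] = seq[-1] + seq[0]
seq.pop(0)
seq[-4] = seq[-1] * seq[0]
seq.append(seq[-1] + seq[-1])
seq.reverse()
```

seq[-1] = seq[-1]+seq[0] = 8+1 = 9 → [1, 7, 4, 2, 9]
pop(0) removes 1 → [7, 4, 2, 9]
seq[-4] = seq[-1]*seq[0] = 9*7 = 63 → [63, 4, 2, 9]
append seq[-1]+seq[-1] = 9+9 = 18 → [63, 4, 2, 9, 18]
reverse → [18, 9, 2, 4, 63]

[18, 9, 2, 4, 63]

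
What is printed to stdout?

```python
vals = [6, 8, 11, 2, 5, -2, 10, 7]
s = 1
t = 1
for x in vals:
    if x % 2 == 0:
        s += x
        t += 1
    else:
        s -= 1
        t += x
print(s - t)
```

x=6: even, s = 1+6 = 7; t=2
x=8: even, s = 7+8 = 15; t=3
x=11: not even, s = 15-1 = 14; t=14
x=2: even, s = 14+2 = 16; t=15
x=5: not even, s = 16-1 = 15; t=20
x=-2: even, s = 15+(-2) = 13; t=21
x=10: even, s = 13+10 = 23; t=22
x=7: not even, s = 23-1 = 22; t=29
s-t = 22-29 = -7

-7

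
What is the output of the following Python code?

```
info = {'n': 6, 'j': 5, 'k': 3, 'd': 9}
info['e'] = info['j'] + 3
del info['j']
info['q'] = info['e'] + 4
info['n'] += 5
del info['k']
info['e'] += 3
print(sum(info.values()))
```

info['e'] = info['j']+3 = 8 → {'n': 6, 'j': 5, 'k': 3, 'd': 9, 'e': 8}
del 'j' → {'n': 6, 'k': 3, 'd': 9, 'e': 8}
info['q'] = info['e']+4 = 12 → {'n': 6, 'k': 3, 'd': 9, 'e': 8, 'q': 12}
info['n'] = 6+5 = 11 → {'n': 11, 'k': 3, 'd': 9, 'e': 8, 'q': 12}
del 'k' → {'n': 11, 'd': 9, 'e': 8, 'q': 12}
info['e'] = 8+3 = 11 → {'n': 11, 'd': 9, 'e': 11, 'q': 12}
sum of values = 43

43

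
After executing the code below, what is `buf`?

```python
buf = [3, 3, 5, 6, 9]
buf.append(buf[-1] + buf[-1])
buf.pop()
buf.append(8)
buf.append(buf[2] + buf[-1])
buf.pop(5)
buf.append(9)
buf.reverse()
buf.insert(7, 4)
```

append buf[-1]+buf[-1] = 9+9 = 18 → [3, 3, 5, 6, 9, 18]
pop() removes 18 → [3, 3, 5, 6, 9]
append 8 → [3, 3, 5, 6, 9, 8]
append buf[2]+buf[-1] = 5+8 = 13 → [3, 3, 5, 6, 9, 8, 13]
pop(5) removes 8 → [3, 3, 5, 6, 9, 13]
append 9 → [3, 3, 5, 6, 9, 13, 9]
reverse → [9, 13, 9, 6, 5, 3, 3]
insert 4 at 7 → [9, 13, 9, 6, 5, 3, 3, 4]

[9, 13, 9, 6, 5, 3, 3, 4]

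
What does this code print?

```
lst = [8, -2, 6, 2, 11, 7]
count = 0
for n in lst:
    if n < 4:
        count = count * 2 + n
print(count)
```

n=8: not <4
n=-2: <4, count = 0*2+(-2) = -2
n=6: not <4
n=2: <4, count = (-2)*2+2 = -2
n=11: not <4
n=7: not <4

-2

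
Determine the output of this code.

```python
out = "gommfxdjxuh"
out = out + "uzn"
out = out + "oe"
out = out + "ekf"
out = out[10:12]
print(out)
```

+ 'uzn' → 'gommfxdjxuhuzn'
+ 'oe' → 'gommfxdjxuhuznoe'
+ 'ekf' → 'gommfxdjxuhuznoeekf'
slice [10:12] → 'hu'

hu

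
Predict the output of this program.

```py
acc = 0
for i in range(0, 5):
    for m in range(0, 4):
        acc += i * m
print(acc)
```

60

i=0,m=0: acc = 0+0 = 0
i=0,m=1: acc = 0+0 = 0
i=0,m=2: acc = 0+0 = 0
i=0,m=3: acc = 0+0 = 0
i=1,m=0: acc = 0+0 = 0
i=1,m=1: acc = 0+1 = 1
i=1,m=2: acc = 1+2 = 3
i=1,m=3: acc = 3+3 = 6
i=2,m=0: acc = 6+0 = 6
i=2,m=1: acc = 6+2 = 8
i=2,m=2: acc = 8+4 = 12
i=2,m=3: acc = 12+6 = 18
i=3,m=0: acc = 18+0 = 18
i=3,m=1: acc = 18+3 = 21
i=3,m=2: acc = 21+6 = 27
i=3,m=3: acc = 27+9 = 36
i=4,m=0: acc = 36+0 = 36
i=4,m=1: acc = 36+4 = 40
i=4,m=2: acc = 40+8 = 48
i=4,m=3: acc = 48+12 = 60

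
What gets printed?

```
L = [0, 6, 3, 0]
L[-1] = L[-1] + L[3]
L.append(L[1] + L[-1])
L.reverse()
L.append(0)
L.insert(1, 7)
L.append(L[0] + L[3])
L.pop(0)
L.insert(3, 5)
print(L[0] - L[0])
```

0

L[-1] = L[-1]+L[3] = 0+0 = 0 → [0, 6, 3, 0]
append L[1]+L[-1] = 6+0 = 6 → [0, 6, 3, 0, 6]
reverse → [6, 0, 3, 6, 0]
append 0 → [6, 0, 3, 6, 0, 0]
insert 7 at 1 → [6, 7, 0, 3, 6, 0, 0]
append L[0]+L[3] = 6+3 = 9 → [6, 7, 0, 3, 6, 0, 0, 9]
pop(0) removes 6 → [7, 0, 3, 6, 0, 0, 9]
insert 5 at 3 → [7, 0, 3, 5, 6, 0, 0, 9]
L[0]-L[0] = 7-7 = 0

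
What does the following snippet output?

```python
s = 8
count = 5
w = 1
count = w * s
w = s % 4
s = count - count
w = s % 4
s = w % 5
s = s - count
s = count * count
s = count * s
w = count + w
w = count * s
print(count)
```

count = 1*8 = 8
w = 8%4 = 0
s = 8-8 = 0
w = 0%4 = 0
s = 0%5 = 0
s = 0-8 = -8
s = 8*8 = 64
s = 8*64 = 512
w = 8+0 = 8
w = 8*512 = 4096

8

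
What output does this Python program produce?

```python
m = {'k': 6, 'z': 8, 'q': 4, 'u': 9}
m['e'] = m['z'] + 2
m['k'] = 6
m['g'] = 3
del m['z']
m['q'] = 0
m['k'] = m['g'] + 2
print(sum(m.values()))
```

27

m['e'] = m['z']+2 = 10 → {'k': 6, 'z': 8, 'q': 4, 'u': 9, 'e': 10}
m['k'] = 6 → {'k': 6, 'z': 8, 'q': 4, 'u': 9, 'e': 10}
m['g'] = 3 → {'k': 6, 'z': 8, 'q': 4, 'u': 9, 'e': 10, 'g': 3}
del 'z' → {'k': 6, 'q': 4, 'u': 9, 'e': 10, 'g': 3}
m['q'] = 0 → {'k': 6, 'q': 0, 'u': 9, 'e': 10, 'g': 3}
m['k'] = m['g']+2 = 5 → {'k': 5, 'q': 0, 'u': 9, 'e': 10, 'g': 3}
sum of values = 27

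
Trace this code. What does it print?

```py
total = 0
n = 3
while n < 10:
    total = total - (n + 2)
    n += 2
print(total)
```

-32

n=3: total = 0-5 = -5
n=5: total = (-5)-7 = -12
n=7: total = (-12)-9 = -21
n=9: total = (-21)-11 = -32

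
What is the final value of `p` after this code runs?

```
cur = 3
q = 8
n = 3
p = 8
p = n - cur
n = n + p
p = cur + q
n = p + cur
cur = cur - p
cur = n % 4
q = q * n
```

11

p = 3-3 = 0
n = 3+0 = 3
p = 3+8 = 11
n = 11+3 = 14
cur = 3-11 = -8
cur = 14%4 = 2
q = 8*14 = 112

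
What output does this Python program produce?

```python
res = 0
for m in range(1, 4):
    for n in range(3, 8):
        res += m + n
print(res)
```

m=1,n=3: res = 0+4 = 4
m=1,n=4: res = 4+5 = 9
m=1,n=5: res = 9+6 = 15
m=1,n=6: res = 15+7 = 22
m=1,n=7: res = 22+8 = 30
m=2,n=3: res = 30+5 = 35
m=2,n=4: res = 35+6 = 41
m=2,n=5: res = 41+7 = 48
m=2,n=6: res = 48+8 = 56
m=2,n=7: res = 56+9 = 65
m=3,n=3: res = 65+6 = 71
m=3,n=4: res = 71+7 = 78
m=3,n=5: res = 78+8 = 86
m=3,n=6: res = 86+9 = 95
m=3,n=7: res = 95+10 = 105

105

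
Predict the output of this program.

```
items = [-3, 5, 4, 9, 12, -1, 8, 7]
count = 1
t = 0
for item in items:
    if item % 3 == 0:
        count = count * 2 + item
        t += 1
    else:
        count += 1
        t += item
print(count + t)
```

item=-3: %3==0, count = 1*2+(-3) = -1; t=1
item=5: not %3==0, count = (-1)+1 = 0; t=6
item=4: not %3==0, count = 0+1 = 1; t=10
item=9: %3==0, count = 1*2+9 = 11; t=11
item=12: %3==0, count = 11*2+12 = 34; t=12
item=-1: not %3==0, count = 34+1 = 35; t=11
item=8: not %3==0, count = 35+1 = 36; t=19
item=7: not %3==0, count = 36+1 = 37; t=26
count+t = 37+26 = 63

63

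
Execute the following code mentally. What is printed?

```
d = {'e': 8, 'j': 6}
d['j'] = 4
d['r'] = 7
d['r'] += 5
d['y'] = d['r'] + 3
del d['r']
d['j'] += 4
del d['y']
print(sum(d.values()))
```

16

d['j'] = 4 → {'e': 8, 'j': 4}
d['r'] = 7 → {'e': 8, 'j': 4, 'r': 7}
d['r'] = 7+5 = 12 → {'e': 8, 'j': 4, 'r': 12}
d['y'] = d['r']+3 = 15 → {'e': 8, 'j': 4, 'r': 12, 'y': 15}
del 'r' → {'e': 8, 'j': 4, 'y': 15}
d['j'] = 4+4 = 8 → {'e': 8, 'j': 8, 'y': 15}
del 'y' → {'e': 8, 'j': 8}
sum of values = 16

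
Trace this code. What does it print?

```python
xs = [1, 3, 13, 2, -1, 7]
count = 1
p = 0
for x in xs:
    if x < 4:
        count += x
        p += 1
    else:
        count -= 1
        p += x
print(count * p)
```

96

x=1: <4, count = 1+1 = 2; p=1
x=3: <4, count = 2+3 = 5; p=2
x=13: not <4, count = 5-1 = 4; p=15
x=2: <4, count = 4+2 = 6; p=16
x=-1: <4, count = 6+(-1) = 5; p=17
x=7: not <4, count = 5-1 = 4; p=24
count*p = 4*24 = 96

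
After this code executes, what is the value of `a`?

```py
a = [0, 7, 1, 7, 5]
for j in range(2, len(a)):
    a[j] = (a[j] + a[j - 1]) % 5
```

j=2: a[2] = (1+7)%5 = 3 → [0, 7, 3, 7, 5]
j=3: a[3] = (7+3)%5 = 0 → [0, 7, 3, 0, 5]
j=4: a[4] = (5+0)%5 = 0 → [0, 7, 3, 0, 0]

[0, 7, 3, 0, 0]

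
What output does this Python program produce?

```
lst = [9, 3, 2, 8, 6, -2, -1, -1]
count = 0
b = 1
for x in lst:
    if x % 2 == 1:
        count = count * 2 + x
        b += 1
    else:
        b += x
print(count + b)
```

x=9: odd, count = 0*2+9 = 9; b=2
x=3: odd, count = 9*2+3 = 21; b=3
x=2: not odd; b=5
x=8: not odd; b=13
x=6: not odd; b=19
x=-2: not odd; b=17
x=-1: odd, count = 21*2+(-1) = 41; b=18
x=-1: odd, count = 41*2+(-1) = 81; b=19
count+b = 81+19 = 100

100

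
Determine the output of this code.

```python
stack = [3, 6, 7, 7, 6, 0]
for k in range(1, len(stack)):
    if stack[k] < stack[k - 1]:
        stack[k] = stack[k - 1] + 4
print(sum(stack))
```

49

k=1: 6>=3, unchanged → [3, 6, 7, 7, 6, 0]
k=2: 7>=6, unchanged → [3, 6, 7, 7, 6, 0]
k=3: 7>=7, unchanged → [3, 6, 7, 7, 6, 0]
k=4: 6<7, stack[4] = 7+4 = 11 → [3, 6, 7, 7, 11, 0]
k=5: 0<11, stack[5] = 11+4 = 15 → [3, 6, 7, 7, 11, 15]
sum = 49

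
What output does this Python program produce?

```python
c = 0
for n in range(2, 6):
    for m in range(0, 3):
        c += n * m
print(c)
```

42

n=2,m=0: c = 0+0 = 0
n=2,m=1: c = 0+2 = 2
n=2,m=2: c = 2+4 = 6
n=3,m=0: c = 6+0 = 6
n=3,m=1: c = 6+3 = 9
n=3,m=2: c = 9+6 = 15
n=4,m=0: c = 15+0 = 15
n=4,m=1: c = 15+4 = 19
n=4,m=2: c = 19+8 = 27
n=5,m=0: c = 27+0 = 27
n=5,m=1: c = 27+5 = 32
n=5,m=2: c = 32+10 = 42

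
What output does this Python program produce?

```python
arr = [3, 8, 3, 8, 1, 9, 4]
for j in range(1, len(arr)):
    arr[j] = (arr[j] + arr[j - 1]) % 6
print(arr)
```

j=1: arr[1] = (8+3)%6 = 5 → [3, 5, 3, 8, 1, 9, 4]
j=2: arr[2] = (3+5)%6 = 2 → [3, 5, 2, 8, 1, 9, 4]
j=3: arr[3] = (8+2)%6 = 4 → [3, 5, 2, 4, 1, 9, 4]
j=4: arr[4] = (1+4)%6 = 5 → [3, 5, 2, 4, 5, 9, 4]
j=5: arr[5] = (9+5)%6 = 2 → [3, 5, 2, 4, 5, 2, 4]
j=6: arr[6] = (4+2)%6 = 0 → [3, 5, 2, 4, 5, 2, 0]

[3, 5, 2, 4, 5, 2, 0]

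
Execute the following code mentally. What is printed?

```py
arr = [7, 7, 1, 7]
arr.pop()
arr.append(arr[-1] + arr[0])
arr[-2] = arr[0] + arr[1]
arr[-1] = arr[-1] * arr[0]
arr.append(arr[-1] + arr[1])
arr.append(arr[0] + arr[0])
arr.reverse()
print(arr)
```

[14, 63, 56, 14, 7, 7]

pop() removes 7 → [7, 7, 1]
append arr[-1]+arr[0] = 1+7 = 8 → [7, 7, 1, 8]
arr[-2] = arr[0]+arr[1] = 7+7 = 14 → [7, 7, 14, 8]
arr[-1] = arr[-1]*arr[0] = 8*7 = 56 → [7, 7, 14, 56]
append arr[-1]+arr[1] = 56+7 = 63 → [7, 7, 14, 56, 63]
append arr[0]+arr[0] = 7+7 = 14 → [7, 7, 14, 56, 63, 14]
reverse → [14, 63, 56, 14, 7, 7]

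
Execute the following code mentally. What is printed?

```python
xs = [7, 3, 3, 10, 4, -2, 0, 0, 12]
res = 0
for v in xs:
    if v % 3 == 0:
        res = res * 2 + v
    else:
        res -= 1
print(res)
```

28

v=7: not %3==0, res = 0-1 = -1
v=3: %3==0, res = (-1)*2+3 = 1
v=3: %3==0, res = 1*2+3 = 5
v=10: not %3==0, res = 5-1 = 4
v=4: not %3==0, res = 4-1 = 3
v=-2: not %3==0, res = 3-1 = 2
v=0: %3==0, res = 2*2+0 = 4
v=0: %3==0, res = 4*2+0 = 8
v=12: %3==0, res = 8*2+12 = 28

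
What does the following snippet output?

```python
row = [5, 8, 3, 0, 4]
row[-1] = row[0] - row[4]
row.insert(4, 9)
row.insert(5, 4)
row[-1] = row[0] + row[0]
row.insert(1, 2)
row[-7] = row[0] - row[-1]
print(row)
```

[5, -5, 8, 3, 0, 9, 4, 10]

row[-1] = row[0]-row[4] = 5-4 = 1 → [5, 8, 3, 0, 1]
insert 9 at 4 → [5, 8, 3, 0, 9, 1]
insert 4 at 5 → [5, 8, 3, 0, 9, 4, 1]
row[-1] = row[0]+row[0] = 5+5 = 10 → [5, 8, 3, 0, 9, 4, 10]
insert 2 at 1 → [5, 2, 8, 3, 0, 9, 4, 10]
row[-7] = row[0]-row[-1] = 5-10 = -5 → [5, -5, 8, 3, 0, 9, 4, 10]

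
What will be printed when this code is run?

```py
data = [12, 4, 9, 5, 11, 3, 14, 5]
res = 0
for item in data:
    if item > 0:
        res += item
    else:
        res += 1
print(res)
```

item=12: >0, res = 0+12 = 12
item=4: >0, res = 12+4 = 16
item=9: >0, res = 16+9 = 25
item=5: >0, res = 25+5 = 30
item=11: >0, res = 30+11 = 41
item=3: >0, res = 41+3 = 44
item=14: >0, res = 44+14 = 58
item=5: >0, res = 58+5 = 63

63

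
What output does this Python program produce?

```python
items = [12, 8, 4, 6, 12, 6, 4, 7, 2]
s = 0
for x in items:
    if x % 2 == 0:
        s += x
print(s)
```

54

x=12: even, s = 0+12 = 12
x=8: even, s = 12+8 = 20
x=4: even, s = 20+4 = 24
x=6: even, s = 24+6 = 30
x=12: even, s = 30+12 = 42
x=6: even, s = 42+6 = 48
x=4: even, s = 48+4 = 52
x=7: not even
x=2: even, s = 52+2 = 54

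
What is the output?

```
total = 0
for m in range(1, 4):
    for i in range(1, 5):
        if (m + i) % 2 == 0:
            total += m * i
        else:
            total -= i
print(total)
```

m=1,i=1: even sum, total = 0+1 = 1
m=1,i=2: odd sum, total = 1-2 = -1
m=1,i=3: even sum, total = (-1)+3 = 2
m=1,i=4: odd sum, total = 2-4 = -2
m=2,i=1: odd sum, total = (-2)-1 = -3
m=2,i=2: even sum, total = (-3)+4 = 1
m=2,i=3: odd sum, total = 1-3 = -2
m=2,i=4: even sum, total = (-2)+8 = 6
m=3,i=1: even sum, total = 6+3 = 9
m=3,i=2: odd sum, total = 9-2 = 7
m=3,i=3: even sum, total = 7+9 = 16
m=3,i=4: odd sum, total = 16-4 = 12

12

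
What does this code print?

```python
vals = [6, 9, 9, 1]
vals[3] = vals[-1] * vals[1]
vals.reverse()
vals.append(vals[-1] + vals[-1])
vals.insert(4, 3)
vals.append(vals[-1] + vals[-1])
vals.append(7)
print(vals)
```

[9, 9, 9, 6, 3, 12, 24, 7]

vals[3] = vals[-1]*vals[1] = 1*9 = 9 → [6, 9, 9, 9]
reverse → [9, 9, 9, 6]
append vals[-1]+vals[-1] = 6+6 = 12 → [9, 9, 9, 6, 12]
insert 3 at 4 → [9, 9, 9, 6, 3, 12]
append vals[-1]+vals[-1] = 12+12 = 24 → [9, 9, 9, 6, 3, 12, 24]
append 7 → [9, 9, 9, 6, 3, 12, 24, 7]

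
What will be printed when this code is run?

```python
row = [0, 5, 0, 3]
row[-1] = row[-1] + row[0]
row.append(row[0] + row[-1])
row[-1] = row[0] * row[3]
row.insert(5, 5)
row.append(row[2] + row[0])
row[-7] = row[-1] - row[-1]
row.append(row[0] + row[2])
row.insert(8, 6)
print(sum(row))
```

19

row[-1] = row[-1]+row[0] = 3+0 = 3 → [0, 5, 0, 3]
append row[0]+row[-1] = 0+3 = 3 → [0, 5, 0, 3, 3]
row[-1] = row[0]*row[3] = 0*3 = 0 → [0, 5, 0, 3, 0]
insert 5 at 5 → [0, 5, 0, 3, 0, 5]
append row[2]+row[0] = 0+0 = 0 → [0, 5, 0, 3, 0, 5, 0]
row[-7] = row[-1]-row[-1] = 0-0 = 0 → [0, 5, 0, 3, 0, 5, 0]
append row[0]+row[2] = 0+0 = 0 → [0, 5, 0, 3, 0, 5, 0, 0]
insert 6 at 8 → [0, 5, 0, 3, 0, 5, 0, 0, 6]
sum = 19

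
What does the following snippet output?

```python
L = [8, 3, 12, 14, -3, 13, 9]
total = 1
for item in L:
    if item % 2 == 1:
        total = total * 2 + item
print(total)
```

item=8: not odd
item=3: odd, total = 1*2+3 = 5
item=12: not odd
item=14: not odd
item=-3: odd, total = 5*2+(-3) = 7
item=13: odd, total = 7*2+13 = 27
item=9: odd, total = 27*2+9 = 63

63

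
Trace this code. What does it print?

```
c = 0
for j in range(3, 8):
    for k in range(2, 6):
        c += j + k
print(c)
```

170

j=3,k=2: c = 0+5 = 5
j=3,k=3: c = 5+6 = 11
j=3,k=4: c = 11+7 = 18
j=3,k=5: c = 18+8 = 26
j=4,k=2: c = 26+6 = 32
j=4,k=3: c = 32+7 = 39
j=4,k=4: c = 39+8 = 47
j=4,k=5: c = 47+9 = 56
j=5,k=2: c = 56+7 = 63
j=5,k=3: c = 63+8 = 71
j=5,k=4: c = 71+9 = 80
j=5,k=5: c = 80+10 = 90
j=6,k=2: c = 90+8 = 98
j=6,k=3: c = 98+9 = 107
j=6,k=4: c = 107+10 = 117
j=6,k=5: c = 117+11 = 128
j=7,k=2: c = 128+9 = 137
j=7,k=3: c = 137+10 = 147
j=7,k=4: c = 147+11 = 158
j=7,k=5: c = 158+12 = 170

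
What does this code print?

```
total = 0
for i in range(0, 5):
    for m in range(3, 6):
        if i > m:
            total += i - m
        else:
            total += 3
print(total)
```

43

i=0,m=3: not 0>3, total = 0+3 = 3
i=0,m=4: not 0>4, total = 3+3 = 6
i=0,m=5: not 0>5, total = 6+3 = 9
i=1,m=3: not 1>3, total = 9+3 = 12
i=1,m=4: not 1>4, total = 12+3 = 15
i=1,m=5: not 1>5, total = 15+3 = 18
i=2,m=3: not 2>3, total = 18+3 = 21
i=2,m=4: not 2>4, total = 21+3 = 24
i=2,m=5: not 2>5, total = 24+3 = 27
i=3,m=3: not 3>3, total = 27+3 = 30
i=3,m=4: not 3>4, total = 30+3 = 33
i=3,m=5: not 3>5, total = 33+3 = 36
i=4,m=3: 4>3, total = 36+1 = 37
i=4,m=4: not 4>4, total = 37+3 = 40
i=4,m=5: not 4>5, total = 40+3 = 43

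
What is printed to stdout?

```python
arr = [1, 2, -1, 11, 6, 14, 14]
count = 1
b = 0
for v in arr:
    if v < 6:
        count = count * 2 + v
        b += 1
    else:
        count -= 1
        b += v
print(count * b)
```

528

v=1: <6, count = 1*2+1 = 3; b=1
v=2: <6, count = 3*2+2 = 8; b=2
v=-1: <6, count = 8*2+(-1) = 15; b=3
v=11: not <6, count = 15-1 = 14; b=14
v=6: not <6, count = 14-1 = 13; b=20
v=14: not <6, count = 13-1 = 12; b=34
v=14: not <6, count = 12-1 = 11; b=48
count*b = 11*48 = 528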